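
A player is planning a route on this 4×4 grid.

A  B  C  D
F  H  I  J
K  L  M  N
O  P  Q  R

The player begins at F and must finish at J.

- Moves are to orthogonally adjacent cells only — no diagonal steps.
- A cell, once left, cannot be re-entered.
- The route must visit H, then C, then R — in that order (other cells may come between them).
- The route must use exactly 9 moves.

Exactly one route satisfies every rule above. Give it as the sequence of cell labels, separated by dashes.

The waypoints must appear in the order H, C, R, with no cell reused.
Route from F: right to H, up to B, right to C, 3× down (reaching Q), right to R, 2× up (reaching J) — 9 moves in all.
Check: order respected (H at step 1, C at step 3, R at step 7); 9 moves as required.

F - H - B - C - I - M - Q - R - N - J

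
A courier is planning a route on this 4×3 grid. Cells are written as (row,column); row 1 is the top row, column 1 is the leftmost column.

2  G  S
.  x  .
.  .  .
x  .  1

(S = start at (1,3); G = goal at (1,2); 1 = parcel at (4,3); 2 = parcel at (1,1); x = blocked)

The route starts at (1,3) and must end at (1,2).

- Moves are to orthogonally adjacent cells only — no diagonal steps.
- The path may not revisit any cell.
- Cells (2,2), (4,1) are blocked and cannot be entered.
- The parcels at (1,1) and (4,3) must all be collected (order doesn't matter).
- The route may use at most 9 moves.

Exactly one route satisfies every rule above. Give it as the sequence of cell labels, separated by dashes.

The 9-move cap with required stops at (1,1), (4,3) leaves no slack for detours.
Route from (1,3): down 3 to (4,3), left 1 to (4,2), up 1 to (3,2), left 1 to (3,1), up 2 to (1,1), right 1 to (1,2) — 9 moves in all.
Check: all required cells visited; 9 ≤ 9 moves.

(1,3) - (2,3) - (3,3) - (4,3) - (4,2) - (3,2) - (3,1) - (2,1) - (1,1) - (1,2)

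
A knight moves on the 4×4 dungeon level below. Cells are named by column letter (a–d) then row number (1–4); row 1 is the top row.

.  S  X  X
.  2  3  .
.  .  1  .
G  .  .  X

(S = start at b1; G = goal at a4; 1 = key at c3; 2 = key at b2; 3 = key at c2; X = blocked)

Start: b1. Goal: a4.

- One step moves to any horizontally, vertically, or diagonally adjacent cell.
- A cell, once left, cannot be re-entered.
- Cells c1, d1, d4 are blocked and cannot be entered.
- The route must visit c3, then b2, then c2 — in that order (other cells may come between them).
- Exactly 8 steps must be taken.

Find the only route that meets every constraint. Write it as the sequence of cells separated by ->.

The waypoints must appear in the order c3, b2, c2, with no cell reused.
Route from b1: down-left 1 to a2, down 1 to a3, down-right 1 to b4, up-right 1 to c3, up-left 1 to b2, right 1 to c2, down-left 2 to a4 — 8 moves in all.
Check: order respected (1 at step 4, 2 at step 5, 3 at step 6); 8 moves as required.

b1 -> a2 -> a3 -> b4 -> c3 -> b2 -> c2 -> b3 -> a4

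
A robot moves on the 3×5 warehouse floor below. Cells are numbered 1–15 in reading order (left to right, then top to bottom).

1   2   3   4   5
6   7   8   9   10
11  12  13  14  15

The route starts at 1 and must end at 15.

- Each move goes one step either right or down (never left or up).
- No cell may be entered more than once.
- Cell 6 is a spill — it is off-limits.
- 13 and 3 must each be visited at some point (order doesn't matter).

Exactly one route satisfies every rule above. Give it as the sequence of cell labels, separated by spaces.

1 2 3 8 13 14 15

Moves only go right or down, so the column and row indices never decrease.
Route from 1: right 2 to 3, down 2 to 13, right 2 to 15 — 6 moves in all.
Check: all required cells visited.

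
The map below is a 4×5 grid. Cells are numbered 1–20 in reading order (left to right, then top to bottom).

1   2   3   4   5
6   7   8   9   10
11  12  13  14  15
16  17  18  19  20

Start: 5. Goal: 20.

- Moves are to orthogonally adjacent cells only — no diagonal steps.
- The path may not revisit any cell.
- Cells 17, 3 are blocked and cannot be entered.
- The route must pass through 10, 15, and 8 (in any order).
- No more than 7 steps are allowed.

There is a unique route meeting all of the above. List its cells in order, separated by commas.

5, 10, 9, 8, 13, 14, 15, 20

Any route must reach 10, 15, and 8 and still end at 20 within 7 moves, so the order of the required stops is forced.
Route from 5: down 1 to 10, left 2 to 8, down 1 to 13, right 2 to 15, down 1 to 20 — 7 moves in all.
Check: all required cells visited; 7 ≤ 7 moves.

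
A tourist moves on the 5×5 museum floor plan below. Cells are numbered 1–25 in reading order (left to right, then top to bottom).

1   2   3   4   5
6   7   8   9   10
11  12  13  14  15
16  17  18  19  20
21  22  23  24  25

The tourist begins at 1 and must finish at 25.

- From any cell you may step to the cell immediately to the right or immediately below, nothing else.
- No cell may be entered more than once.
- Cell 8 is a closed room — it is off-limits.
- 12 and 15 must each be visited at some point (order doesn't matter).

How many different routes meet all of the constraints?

3

A right/down-only route from 1 to 25 makes exactly 4 down-moves and 4 right-moves in some order.
With no other constraints that would be C(8,4) = 70 routes.
A monotone route can only reach the required cells in the order 12, 15, so split there and multiply the segment counts (each segment already excludes blocked cells): 1→12: 3; 12→15: 1; 15→25: 1; product = 3.
That gives 3 routes.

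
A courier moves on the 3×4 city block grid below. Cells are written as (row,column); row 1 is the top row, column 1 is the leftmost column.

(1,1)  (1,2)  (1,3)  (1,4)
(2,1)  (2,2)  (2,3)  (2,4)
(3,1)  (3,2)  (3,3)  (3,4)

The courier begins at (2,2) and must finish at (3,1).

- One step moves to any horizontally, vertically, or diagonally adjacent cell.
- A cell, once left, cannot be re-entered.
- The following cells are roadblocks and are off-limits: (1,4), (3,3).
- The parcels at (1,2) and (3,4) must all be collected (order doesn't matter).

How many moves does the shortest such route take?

7

Any route passes through (1,2) and (3,4) in some order between (2,2) and (3,1). Summing Chebyshev distances along each leg and taking the cheapest ordering ((2,2) → (1,2) → (3,4) → (3,1)) gives a lower bound of 1 + 2 + 3 = 6 moves.
The shortest route satisfying every rule uses 7 moves: (2,2) → (1,2) → (1,3) → (2,4) → (3,4) → (2,3) → (3,2) → (3,1).
The bound of 6 isn't tight here; checking systematically, no route of length 6 through 6 satisfies every constraint, so 7 is the minimum.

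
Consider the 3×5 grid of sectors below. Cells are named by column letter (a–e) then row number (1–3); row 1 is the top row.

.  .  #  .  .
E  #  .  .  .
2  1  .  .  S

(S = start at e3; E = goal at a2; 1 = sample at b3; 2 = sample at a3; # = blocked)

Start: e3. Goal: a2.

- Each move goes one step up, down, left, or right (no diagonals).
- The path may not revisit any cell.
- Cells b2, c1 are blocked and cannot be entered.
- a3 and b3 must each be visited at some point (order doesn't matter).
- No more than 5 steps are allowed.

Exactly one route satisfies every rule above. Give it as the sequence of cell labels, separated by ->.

e3 -> d3 -> c3 -> b3 -> a3 -> a2

Any route must reach a3 and b3 and still end at a2 within 5 moves, so the order of the required stops is forced.
Route from e3: left 4 to a3, up 1 to a2 — 5 moves in all.
Check: all required cells visited; 5 ≤ 5 moves.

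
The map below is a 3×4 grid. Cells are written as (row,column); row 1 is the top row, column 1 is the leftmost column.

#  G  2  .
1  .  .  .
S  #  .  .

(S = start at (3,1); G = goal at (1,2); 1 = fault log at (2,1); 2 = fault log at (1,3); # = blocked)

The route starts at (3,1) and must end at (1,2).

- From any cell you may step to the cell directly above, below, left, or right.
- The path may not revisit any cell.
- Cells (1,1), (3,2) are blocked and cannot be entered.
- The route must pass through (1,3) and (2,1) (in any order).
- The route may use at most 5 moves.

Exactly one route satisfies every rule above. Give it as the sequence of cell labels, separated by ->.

Any route must reach (1,3) and (2,1) and still end at (1,2) within 5 moves, so the order of the required stops is forced.
Route from (3,1): up 1 to (2,1), right 2 to (2,3), up 1 to (1,3), left 1 to (1,2) — 5 moves in all.
Check: all required cells visited; 5 ≤ 5 moves.

(3,1) -> (2,1) -> (2,2) -> (2,3) -> (1,3) -> (1,2)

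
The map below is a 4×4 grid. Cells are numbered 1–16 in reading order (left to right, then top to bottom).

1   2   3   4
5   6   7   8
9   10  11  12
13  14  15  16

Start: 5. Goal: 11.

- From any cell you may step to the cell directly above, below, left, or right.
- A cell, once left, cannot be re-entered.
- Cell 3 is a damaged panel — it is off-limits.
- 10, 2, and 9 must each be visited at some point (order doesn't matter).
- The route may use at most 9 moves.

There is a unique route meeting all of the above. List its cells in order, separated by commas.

5, 1, 2, 6, 10, 9, 13, 14, 15, 11

Any route must reach 10, 2, and 9 and still end at 11 within 9 moves, so the order of the required stops is forced.
Route from 5: up 1 to 1, right 1 to 2, down 2 to 10, left 1 to 9, down 1 to 13, right 2 to 15, up 1 to 11 — 9 moves in all.
Check: all required cells visited; 9 ≤ 9 moves.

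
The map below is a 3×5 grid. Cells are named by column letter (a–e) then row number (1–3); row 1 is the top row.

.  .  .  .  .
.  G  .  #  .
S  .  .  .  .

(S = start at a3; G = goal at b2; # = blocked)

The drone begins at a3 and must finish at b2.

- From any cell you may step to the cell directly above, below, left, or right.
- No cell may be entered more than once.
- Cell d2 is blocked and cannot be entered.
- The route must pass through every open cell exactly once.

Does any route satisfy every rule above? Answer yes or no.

no

Colour the cells like a checkerboard: each orthogonal step flips colour, so a Hamiltonian route alternates colours. Here there are 7 cells of one colour and 7 of the other, with start on the same colour as the goal — the counts and endpoints can't be arranged into an alternating sequence of length 14, so no Hamiltonian route exists.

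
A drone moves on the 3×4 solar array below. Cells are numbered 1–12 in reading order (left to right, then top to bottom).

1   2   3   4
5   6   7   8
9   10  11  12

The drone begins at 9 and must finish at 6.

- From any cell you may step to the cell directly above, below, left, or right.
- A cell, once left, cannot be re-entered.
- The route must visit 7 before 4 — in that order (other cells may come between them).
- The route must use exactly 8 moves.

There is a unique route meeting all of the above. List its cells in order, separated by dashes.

9 - 10 - 11 - 7 - 8 - 4 - 3 - 2 - 6

The waypoints must appear in the order 7, 4, with no cell reused.
Route from 9: 2× right (reaching 11), up to 7, right to 8, up to 4, 2× left (reaching 2), down to 6 — 8 moves in all.
Check: order respected (7 at step 3, 4 at step 5); 8 moves as required.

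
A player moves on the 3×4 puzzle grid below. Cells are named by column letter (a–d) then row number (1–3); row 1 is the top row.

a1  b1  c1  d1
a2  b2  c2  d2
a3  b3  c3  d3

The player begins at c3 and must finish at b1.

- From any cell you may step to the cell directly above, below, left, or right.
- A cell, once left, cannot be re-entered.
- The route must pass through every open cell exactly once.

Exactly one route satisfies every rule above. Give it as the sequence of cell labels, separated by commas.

Need to visit all 12 open cells exactly once, starting at c3 and ending at b1.
Cell a3 has only two open neighbours (a2 and b3), so the path must pass straight through it: one of those is the cell it's entered from and the other is where it exits.
Route from c3: right 1 to d3, up 2 to d1, left 1 to c1, down 1 to c2, left 1 to b2, down 1 to b3, left 1 to a3, up 2 to a1, right 1 to b1 — 11 moves in all.
Check: all 12 open cells covered.

c3, d3, d2, d1, c1, c2, b2, b3, a3, a2, a1, b1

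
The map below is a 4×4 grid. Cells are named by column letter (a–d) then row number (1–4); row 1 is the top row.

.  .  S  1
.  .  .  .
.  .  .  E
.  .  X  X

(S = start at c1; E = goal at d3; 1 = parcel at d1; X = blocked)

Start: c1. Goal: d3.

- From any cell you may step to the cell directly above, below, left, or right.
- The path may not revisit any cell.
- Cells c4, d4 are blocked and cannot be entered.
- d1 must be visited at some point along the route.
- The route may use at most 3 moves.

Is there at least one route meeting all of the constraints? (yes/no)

One route that works: c1 → d1 → d2 → d3.

yes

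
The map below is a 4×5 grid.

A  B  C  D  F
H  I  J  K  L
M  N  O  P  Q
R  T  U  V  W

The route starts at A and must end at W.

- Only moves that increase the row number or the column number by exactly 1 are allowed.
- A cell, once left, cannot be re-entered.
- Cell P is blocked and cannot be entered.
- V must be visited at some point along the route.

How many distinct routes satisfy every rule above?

A right/down-only route from A to W makes exactly 3 down-moves and 4 right-moves in some order.
With no other constraints that would be C(7,3) = 35 routes.
Split at V and multiply the segment counts (each segment already excludes blocked cells): A→V: 10; V→W: 1; product = 10.
That gives 10 routes.

10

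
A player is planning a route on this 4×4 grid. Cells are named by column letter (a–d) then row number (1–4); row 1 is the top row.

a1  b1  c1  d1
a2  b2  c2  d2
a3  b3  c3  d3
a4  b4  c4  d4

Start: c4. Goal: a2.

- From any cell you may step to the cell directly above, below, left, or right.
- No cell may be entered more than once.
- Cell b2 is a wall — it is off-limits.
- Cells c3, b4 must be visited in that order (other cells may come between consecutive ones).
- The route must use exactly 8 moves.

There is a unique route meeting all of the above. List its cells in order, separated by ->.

c4 -> d4 -> d3 -> c3 -> b3 -> b4 -> a4 -> a3 -> a2

The waypoints must appear in the order c3, b4, with no cell reused.
Route from c4: right 1 to d4, up 1 to d3, left 2 to b3, down 1 to b4, left 1 to a4, up 2 to a2 — 8 moves in all.
Check: order respected (c3 at step 3, b4 at step 5); 8 moves as required.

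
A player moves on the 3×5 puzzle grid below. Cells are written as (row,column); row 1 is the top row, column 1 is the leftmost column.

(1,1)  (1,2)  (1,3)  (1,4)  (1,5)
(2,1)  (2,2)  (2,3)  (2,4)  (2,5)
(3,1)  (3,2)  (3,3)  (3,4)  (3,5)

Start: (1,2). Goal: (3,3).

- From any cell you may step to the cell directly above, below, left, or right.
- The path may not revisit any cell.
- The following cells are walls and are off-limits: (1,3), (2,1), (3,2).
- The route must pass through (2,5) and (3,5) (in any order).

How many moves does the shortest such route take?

7

Any route passes through (2,5) and (3,5) in some order between (1,2) and (3,3). Summing Manhattan distances along each leg and taking the cheapest ordering ((1,2) → (2,5) → (3,5) → (3,3)) gives a lower bound of 4 + 1 + 2 = 7 moves.
A route of 7 moves achieves this: (1,2) → (2,2) → (2,3) → (2,4) → (2,5) → (3,5) → (3,4) → (3,3).
Since 7 matches the lower bound, it is optimal.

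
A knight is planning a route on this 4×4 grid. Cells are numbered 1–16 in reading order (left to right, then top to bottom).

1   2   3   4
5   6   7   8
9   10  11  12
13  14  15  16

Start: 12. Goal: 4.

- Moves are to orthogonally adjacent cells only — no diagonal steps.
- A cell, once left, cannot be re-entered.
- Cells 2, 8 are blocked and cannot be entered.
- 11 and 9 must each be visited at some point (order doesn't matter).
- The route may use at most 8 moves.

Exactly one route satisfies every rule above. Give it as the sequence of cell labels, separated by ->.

The 8-move cap with required stops at 11, 9 leaves no slack for detours.
Route from 12: left 3 to 9, up 1 to 5, right 2 to 7, up 1 to 3, right 1 to 4 — 8 moves in all.
Check: all required cells visited; 8 ≤ 8 moves.

12 -> 11 -> 10 -> 9 -> 5 -> 6 -> 7 -> 3 -> 4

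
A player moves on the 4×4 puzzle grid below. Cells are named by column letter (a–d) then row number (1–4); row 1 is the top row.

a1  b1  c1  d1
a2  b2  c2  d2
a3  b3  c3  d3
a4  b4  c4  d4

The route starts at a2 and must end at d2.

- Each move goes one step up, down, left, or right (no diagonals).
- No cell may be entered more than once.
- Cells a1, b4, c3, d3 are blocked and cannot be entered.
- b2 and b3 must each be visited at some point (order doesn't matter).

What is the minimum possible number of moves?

5

Any route passes through b2 and b3 in some order between a2 and d2. Summing Manhattan distances along each leg and taking the cheapest ordering (a2 → b3 → b2 → d2) gives a lower bound of 2 + 1 + 2 = 5 moves.
A route of 5 moves achieves this: a2 → a3 → b3 → b2 → c2 → d2.
Since 5 matches the lower bound, it is optimal.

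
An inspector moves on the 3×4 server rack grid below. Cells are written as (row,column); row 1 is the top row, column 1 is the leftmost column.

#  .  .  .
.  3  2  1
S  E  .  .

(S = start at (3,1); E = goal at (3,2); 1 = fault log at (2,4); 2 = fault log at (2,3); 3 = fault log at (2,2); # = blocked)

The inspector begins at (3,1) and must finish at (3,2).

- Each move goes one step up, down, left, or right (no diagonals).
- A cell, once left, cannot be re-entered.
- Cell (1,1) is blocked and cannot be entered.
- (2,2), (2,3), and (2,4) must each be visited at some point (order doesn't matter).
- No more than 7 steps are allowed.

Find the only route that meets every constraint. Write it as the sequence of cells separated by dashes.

(3,1) - (2,1) - (2,2) - (2,3) - (2,4) - (3,4) - (3,3) - (3,2)

Any route must reach (2,2), (2,3), and (2,4) and still end at (3,2) within 7 moves, so the order of the required stops is forced.
Route from (3,1): up to (2,1), 3× right (reaching (2,4)), down to (3,4), 2× left (reaching (3,2)) — 7 moves in all.
Check: all required cells visited; 7 ≤ 7 moves.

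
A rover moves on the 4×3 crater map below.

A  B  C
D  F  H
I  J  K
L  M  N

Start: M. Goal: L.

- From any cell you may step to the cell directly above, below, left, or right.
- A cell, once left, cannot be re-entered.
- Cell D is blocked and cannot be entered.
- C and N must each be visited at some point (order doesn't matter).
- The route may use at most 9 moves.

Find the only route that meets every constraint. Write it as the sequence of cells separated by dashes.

The budget equals the shortest possible length, so every move has to be on a shortest route through the required cells.
Route from M: right 1 to N, up 3 to C, left 1 to B, down 2 to J, left 1 to I, down 1 to L — 9 moves in all.
Check: all required cells visited; 9 ≤ 9 moves.

M - N - K - H - C - B - F - J - I - L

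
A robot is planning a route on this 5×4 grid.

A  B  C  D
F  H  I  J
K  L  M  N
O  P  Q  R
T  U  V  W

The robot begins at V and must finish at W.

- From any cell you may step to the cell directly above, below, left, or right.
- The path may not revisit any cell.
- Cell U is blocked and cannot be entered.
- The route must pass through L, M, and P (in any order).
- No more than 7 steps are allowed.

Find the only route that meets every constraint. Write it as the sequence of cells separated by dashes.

V - Q - P - L - M - N - R - W

The 7-move cap with required stops at L, M, P leaves no slack for detours.
Route from V: up 1 to Q, left 1 to P, up 1 to L, right 2 to N, down 2 to W — 7 moves in all.
Check: all required cells visited; 7 ≤ 7 moves.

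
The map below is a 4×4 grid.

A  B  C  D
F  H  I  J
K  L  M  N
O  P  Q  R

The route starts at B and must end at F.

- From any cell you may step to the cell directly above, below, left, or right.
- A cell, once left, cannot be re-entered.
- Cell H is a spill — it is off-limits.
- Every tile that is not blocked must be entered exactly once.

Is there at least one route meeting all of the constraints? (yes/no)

no

Exhausting the options from B, every branch either dead-ends against blocked cells, would have to re-enter a cell already used, or reaches the goal with a constraint still unmet.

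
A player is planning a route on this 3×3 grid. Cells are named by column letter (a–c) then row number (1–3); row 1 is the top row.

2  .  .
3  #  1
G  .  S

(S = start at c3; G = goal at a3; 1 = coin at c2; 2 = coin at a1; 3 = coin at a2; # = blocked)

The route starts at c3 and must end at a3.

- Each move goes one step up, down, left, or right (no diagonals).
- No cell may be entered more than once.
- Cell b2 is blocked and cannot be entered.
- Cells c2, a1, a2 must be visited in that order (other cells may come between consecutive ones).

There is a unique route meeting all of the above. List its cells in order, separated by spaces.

The waypoints must appear in the order c2, a1, a2, with no cell reused.
Route from c3: 2× up (reaching c1), 2× left (reaching a1), 2× down (reaching a3) — 6 moves in all.
Check: order respected (1 at step 1, 2 at step 4, 3 at step 5).

c3 c2 c1 b1 a1 a2 a3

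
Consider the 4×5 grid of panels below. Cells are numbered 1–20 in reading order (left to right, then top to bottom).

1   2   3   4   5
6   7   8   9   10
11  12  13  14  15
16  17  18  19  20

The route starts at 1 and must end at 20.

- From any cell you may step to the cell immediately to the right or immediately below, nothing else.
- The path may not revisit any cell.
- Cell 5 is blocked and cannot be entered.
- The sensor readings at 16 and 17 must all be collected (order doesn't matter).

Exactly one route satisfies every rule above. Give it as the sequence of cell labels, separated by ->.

1 -> 6 -> 11 -> 16 -> 17 -> 18 -> 19 -> 20

Moves only go right or down, so the column and row indices never decrease.
Route from 1: down 3 to 16, right 4 to 20 — 7 moves in all.
Check: all required cells visited.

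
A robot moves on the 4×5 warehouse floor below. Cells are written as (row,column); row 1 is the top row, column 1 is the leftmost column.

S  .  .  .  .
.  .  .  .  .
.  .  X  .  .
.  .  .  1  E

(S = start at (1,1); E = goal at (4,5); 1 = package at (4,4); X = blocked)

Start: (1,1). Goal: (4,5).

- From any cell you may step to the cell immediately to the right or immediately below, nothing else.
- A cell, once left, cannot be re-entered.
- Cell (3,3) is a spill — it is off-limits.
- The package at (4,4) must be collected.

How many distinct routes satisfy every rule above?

8

A right/down-only route from (1,1) to (4,5) makes exactly 3 down-moves and 4 right-moves in some order.
With no other constraints that would be C(7,3) = 35 routes.
Split at (4,4) and multiply the segment counts (each segment already excludes blocked cells): (1,1)→(4,4): 8; (4,4)→(4,5): 1; product = 8.
That gives 8 routes.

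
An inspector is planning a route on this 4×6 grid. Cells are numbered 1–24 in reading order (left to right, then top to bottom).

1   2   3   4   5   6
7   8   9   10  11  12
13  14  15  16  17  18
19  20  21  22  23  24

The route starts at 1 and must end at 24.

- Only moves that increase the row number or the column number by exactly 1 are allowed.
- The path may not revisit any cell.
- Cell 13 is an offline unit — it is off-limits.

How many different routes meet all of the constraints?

A right/down-only route from 1 to 24 makes exactly 3 down-moves and 5 right-moves in some order.
With no other constraints that would be C(8,3) = 56 routes.
Subtract routes through each blocked cell (inclusion–exclusion for overlaps): − through 13: 6 → 50.
That gives 50 routes.

50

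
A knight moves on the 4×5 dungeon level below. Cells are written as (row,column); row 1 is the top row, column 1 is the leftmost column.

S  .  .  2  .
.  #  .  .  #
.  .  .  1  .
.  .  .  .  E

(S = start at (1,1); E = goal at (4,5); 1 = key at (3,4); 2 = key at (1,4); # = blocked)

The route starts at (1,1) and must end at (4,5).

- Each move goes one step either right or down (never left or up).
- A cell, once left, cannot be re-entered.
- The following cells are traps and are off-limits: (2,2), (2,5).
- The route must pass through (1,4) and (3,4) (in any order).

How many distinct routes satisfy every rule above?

A right/down-only route from (1,1) to (4,5) makes exactly 3 down-moves and 4 right-moves in some order.
With no other constraints that would be C(7,3) = 35 routes.
A monotone route can only reach the required cells in the order (1,4), (3,4), so split there and multiply the segment counts (each segment already excludes blocked cells): (1,1)→(1,4): 1; (1,4)→(3,4): 1; (3,4)→(4,5): 2; product = 2.
That gives 2 routes.

2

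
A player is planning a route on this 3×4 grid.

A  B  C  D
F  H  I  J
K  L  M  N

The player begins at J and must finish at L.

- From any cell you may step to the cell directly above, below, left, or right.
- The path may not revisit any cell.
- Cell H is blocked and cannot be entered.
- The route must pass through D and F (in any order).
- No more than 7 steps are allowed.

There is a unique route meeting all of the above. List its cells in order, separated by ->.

The budget equals the shortest possible length, so every move has to be on a shortest route through the required cells.
Route from J: up 1 to D, left 3 to A, down 2 to K, right 1 to L — 7 moves in all.
Check: all required cells visited; 7 ≤ 7 moves.

J -> D -> C -> B -> A -> F -> K -> L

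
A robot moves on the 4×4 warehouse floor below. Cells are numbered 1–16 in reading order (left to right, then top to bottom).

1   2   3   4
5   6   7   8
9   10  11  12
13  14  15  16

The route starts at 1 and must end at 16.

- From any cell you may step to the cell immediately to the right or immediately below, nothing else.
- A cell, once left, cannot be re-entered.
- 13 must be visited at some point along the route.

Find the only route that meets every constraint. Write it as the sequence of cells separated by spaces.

Moves only go right or down, so the column and row indices never decrease.
Route from 1: down 3 to 13, right 3 to 16 — 6 moves in all.
Check: all required cells visited.

1 5 9 13 14 15 16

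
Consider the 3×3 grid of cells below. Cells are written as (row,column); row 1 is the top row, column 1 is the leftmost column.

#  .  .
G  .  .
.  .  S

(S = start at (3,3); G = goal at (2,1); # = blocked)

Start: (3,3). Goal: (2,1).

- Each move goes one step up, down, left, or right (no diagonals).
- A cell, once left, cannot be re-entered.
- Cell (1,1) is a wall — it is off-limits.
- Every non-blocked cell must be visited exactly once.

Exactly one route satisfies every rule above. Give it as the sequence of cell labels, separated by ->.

(3,3) -> (2,3) -> (1,3) -> (1,2) -> (2,2) -> (3,2) -> (3,1) -> (2,1)

Need to visit all 8 open cells exactly once, starting at (3,3) and ending at (2,1).
Route from (3,3): 2× up (reaching (1,3)), left to (1,2), 2× down (reaching (3,2)), left to (3,1), up to (2,1) — 7 moves in all.
Check: all 8 open cells covered.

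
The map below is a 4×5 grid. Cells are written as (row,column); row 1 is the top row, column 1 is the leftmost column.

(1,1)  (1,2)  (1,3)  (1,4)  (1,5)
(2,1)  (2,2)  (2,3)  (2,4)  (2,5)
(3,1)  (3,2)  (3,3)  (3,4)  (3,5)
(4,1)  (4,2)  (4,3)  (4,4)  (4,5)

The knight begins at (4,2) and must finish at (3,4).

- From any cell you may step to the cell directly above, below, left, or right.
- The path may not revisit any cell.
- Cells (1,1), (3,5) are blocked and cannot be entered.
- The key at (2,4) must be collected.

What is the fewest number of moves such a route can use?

Any route passes through (2,4) somewhere between (4,2) and (3,4). Summing Manhattan distances along the two legs ((4,2) → (2,4) → (3,4)) gives a lower bound of 4 + 1 = 5 moves.
A route of 5 moves achieves this: (4,2) → (3,2) → (2,2) → (2,3) → (2,4) → (3,4).
Since 5 matches the lower bound, it is optimal.

5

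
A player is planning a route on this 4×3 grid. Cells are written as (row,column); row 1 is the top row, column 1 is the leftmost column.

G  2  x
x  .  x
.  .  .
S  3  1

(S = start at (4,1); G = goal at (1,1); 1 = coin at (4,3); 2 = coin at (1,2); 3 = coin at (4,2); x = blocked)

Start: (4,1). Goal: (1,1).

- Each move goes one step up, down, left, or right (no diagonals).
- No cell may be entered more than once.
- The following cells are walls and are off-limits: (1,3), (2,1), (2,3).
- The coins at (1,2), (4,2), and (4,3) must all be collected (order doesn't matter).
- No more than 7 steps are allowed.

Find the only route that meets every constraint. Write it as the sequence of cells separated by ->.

(4,1) -> (4,2) -> (4,3) -> (3,3) -> (3,2) -> (2,2) -> (1,2) -> (1,1)

The budget equals the shortest possible length, so every move has to be on a shortest route through the required cells.
Route from (4,1): right 2 to (4,3), up 1 to (3,3), left 1 to (3,2), up 2 to (1,2), left 1 to (1,1) — 7 moves in all.
Check: all required cells visited; 7 ≤ 7 moves.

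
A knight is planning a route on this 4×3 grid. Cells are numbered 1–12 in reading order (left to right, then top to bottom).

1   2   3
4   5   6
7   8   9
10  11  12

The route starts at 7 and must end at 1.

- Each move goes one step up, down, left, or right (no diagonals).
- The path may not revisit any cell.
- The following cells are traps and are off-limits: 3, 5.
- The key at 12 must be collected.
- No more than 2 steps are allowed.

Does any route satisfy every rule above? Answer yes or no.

no

Every way from 12 onward to 1 runs back through 7, which the route has already used — so it cannot be completed without a revisit.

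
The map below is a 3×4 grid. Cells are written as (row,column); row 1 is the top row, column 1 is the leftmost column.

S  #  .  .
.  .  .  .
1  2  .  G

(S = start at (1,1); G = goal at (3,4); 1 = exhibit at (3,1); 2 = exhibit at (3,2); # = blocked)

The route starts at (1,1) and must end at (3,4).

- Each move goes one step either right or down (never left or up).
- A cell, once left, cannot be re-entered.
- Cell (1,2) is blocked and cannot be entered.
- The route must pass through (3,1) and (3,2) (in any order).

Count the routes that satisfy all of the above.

1

A right/down-only route from (1,1) to (3,4) makes exactly 2 down-moves and 3 right-moves in some order.
With no other constraints that would be C(5,2) = 10 routes.
A monotone route can only reach the required cells in the order (3,1), (3,2), so split there and multiply the segment counts (each segment already excludes blocked cells): (1,1)→(3,1): 1; (3,1)→(3,2): 1; (3,2)→(3,4): 1; product = 1.
That gives 1 route.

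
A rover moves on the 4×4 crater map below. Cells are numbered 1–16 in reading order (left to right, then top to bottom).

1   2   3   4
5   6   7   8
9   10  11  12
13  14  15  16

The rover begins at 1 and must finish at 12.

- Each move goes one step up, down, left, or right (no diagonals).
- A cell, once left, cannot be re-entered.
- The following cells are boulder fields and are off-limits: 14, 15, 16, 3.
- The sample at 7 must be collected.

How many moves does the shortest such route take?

Any route passes through 7 somewhere between 1 and 12. Summing Manhattan distances along the two legs (1 → 7 → 12) gives a lower bound of 3 + 2 = 5 moves.
A route of 5 moves achieves this: 1 → 5 → 6 → 7 → 11 → 12.
Since 5 matches the lower bound, it is optimal.

5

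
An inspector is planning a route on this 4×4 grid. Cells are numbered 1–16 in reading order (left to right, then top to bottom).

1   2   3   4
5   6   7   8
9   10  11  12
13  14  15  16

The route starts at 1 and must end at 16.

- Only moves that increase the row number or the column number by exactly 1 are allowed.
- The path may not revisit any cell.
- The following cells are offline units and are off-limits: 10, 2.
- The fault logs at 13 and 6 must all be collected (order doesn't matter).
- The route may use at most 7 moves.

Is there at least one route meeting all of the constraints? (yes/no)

no

13 is below but to the left of 6: going 6 → 13 would need a leftward move and 13 → 6 an upward move, so no right/down-only route can visit both required cells.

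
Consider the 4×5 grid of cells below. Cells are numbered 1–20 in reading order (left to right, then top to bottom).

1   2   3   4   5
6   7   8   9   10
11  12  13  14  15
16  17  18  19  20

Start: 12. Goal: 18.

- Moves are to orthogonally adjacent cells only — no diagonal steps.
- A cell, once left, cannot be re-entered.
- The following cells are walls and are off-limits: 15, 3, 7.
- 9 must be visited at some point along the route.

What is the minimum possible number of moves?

Any route passes through 9 somewhere between 12 and 18. Summing Manhattan distances along the two legs (12 → 9 → 18) gives a lower bound of 3 + 3 = 6 moves.
A route of 6 moves achieves this: 12 → 13 → 8 → 9 → 14 → 19 → 18.
Since 6 matches the lower bound, it is optimal.

6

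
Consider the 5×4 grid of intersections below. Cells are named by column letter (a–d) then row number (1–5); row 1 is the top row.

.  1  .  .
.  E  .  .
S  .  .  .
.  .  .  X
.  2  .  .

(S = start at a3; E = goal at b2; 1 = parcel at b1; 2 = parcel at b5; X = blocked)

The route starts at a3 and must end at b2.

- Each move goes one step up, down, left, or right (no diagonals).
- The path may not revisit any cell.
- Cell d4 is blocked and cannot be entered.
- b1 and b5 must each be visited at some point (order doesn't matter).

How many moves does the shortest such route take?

10

Any route passes through b1 and b5 in some order between a3 and b2. Summing Manhattan distances along each leg and taking the cheapest ordering (a3 → b5 → b1 → b2) gives a lower bound of 3 + 4 + 1 = 8 moves.
The shortest route satisfying every rule uses 10 moves: a3 → a4 → a5 → b5 → b4 → b3 → c3 → c2 → c1 → b1 → b2.
The no-revisit rule (legs can't share cells) pushes the minimum above the 8-move bound; an exhaustive check rules out every length from 8 to 9, leaving 10 as the minimum.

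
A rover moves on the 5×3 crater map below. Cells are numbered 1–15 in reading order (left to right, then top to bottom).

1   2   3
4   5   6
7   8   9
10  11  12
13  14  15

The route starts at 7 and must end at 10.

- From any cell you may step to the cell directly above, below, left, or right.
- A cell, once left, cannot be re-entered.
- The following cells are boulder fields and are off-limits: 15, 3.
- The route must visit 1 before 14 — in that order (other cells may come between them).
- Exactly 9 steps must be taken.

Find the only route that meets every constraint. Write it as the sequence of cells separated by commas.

7, 4, 1, 2, 5, 8, 11, 14, 13, 10

The waypoints must appear in the order 1, 14, with no cell reused.
Route from 7: 2× up (reaching 1), right to 2, 4× down (reaching 14), left to 13, up to 10 — 9 moves in all.
Check: order respected (1 at step 2, 14 at step 7); 9 moves as required.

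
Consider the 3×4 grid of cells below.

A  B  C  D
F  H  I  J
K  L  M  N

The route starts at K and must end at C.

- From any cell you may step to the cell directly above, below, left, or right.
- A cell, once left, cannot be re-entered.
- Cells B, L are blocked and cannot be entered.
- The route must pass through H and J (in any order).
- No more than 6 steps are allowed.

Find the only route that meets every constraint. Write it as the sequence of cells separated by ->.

Any route must reach H and J and still end at C within 6 moves, so the order of the required stops is forced.
Route from K: up 1 to F, right 3 to J, up 1 to D, left 1 to C — 6 moves in all.
Check: all required cells visited; 6 ≤ 6 moves.

K -> F -> H -> I -> J -> D -> C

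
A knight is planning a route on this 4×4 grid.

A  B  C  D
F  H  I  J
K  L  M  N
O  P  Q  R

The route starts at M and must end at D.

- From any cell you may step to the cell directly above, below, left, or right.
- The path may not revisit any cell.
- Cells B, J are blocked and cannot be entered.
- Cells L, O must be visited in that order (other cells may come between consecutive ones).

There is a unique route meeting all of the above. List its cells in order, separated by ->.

The waypoints must appear in the order L, O, with no cell reused.
Route from M: left to L, down to P, left to O, 2× up (reaching F), 2× right (reaching I), up to C, right to D — 9 moves in all.
Check: order respected (L at step 1, O at step 3).

M -> L -> P -> O -> K -> F -> H -> I -> C -> D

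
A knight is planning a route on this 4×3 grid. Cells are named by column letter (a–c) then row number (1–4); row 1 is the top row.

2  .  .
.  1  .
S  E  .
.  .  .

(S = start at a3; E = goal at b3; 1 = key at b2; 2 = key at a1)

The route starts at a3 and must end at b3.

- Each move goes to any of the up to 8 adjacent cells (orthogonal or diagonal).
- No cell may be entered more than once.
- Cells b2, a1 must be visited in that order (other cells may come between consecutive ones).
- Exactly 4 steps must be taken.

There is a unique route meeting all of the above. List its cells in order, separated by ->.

a3 -> b2 -> a1 -> a2 -> b3

The waypoints must appear in the order b2, a1, with no cell reused.
Route from a3: up-right 1 to b2, up-left 1 to a1, down 1 to a2, down-right 1 to b3 — 4 moves in all.
Check: order respected (1 at step 1, 2 at step 2); 4 moves as required.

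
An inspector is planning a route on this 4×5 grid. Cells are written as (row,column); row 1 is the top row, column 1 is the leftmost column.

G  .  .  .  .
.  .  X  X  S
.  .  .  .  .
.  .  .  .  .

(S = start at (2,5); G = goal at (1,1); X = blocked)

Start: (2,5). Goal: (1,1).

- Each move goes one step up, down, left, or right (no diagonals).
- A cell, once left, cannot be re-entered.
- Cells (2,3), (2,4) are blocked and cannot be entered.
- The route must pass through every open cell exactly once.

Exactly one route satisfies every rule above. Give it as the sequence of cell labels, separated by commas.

Need to visit all 18 open cells exactly once, starting at (2,5) and ending at (1,1).
Route from (2,5): up to (1,5), 3× left (reaching (1,2)), 2× down (reaching (3,2)), 3× right (reaching (3,5)), down to (4,5), 4× left (reaching (4,1)), 3× up (reaching (1,1)) — 17 moves in all.
Check: all 18 open cells covered.

(2,5), (1,5), (1,4), (1,3), (1,2), (2,2), (3,2), (3,3), (3,4), (3,5), (4,5), (4,4), (4,3), (4,2), (4,1), (3,1), (2,1), (1,1)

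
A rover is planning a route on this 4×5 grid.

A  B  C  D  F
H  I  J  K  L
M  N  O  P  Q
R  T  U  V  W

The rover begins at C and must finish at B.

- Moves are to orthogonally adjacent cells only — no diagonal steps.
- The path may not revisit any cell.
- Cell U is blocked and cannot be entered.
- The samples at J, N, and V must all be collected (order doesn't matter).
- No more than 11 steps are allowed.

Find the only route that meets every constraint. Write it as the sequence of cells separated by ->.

C -> J -> K -> L -> Q -> W -> V -> P -> O -> N -> I -> B

The 11-move cap with required stops at J, N, V leaves no slack for detours.
Route from C: down 1 to J, right 2 to L, down 2 to W, left 1 to V, up 1 to P, left 2 to N, up 2 to B — 11 moves in all.
Check: all required cells visited; 11 ≤ 11 moves.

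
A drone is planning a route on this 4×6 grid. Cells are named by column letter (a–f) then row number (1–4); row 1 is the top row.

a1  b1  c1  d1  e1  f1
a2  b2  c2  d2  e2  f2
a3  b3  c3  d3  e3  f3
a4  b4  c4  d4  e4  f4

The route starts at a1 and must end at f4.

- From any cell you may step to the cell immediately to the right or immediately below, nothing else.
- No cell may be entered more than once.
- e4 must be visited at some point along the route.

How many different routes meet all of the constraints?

35

A right/down-only route from a1 to f4 makes exactly 3 down-moves and 5 right-moves in some order.
With no other constraints that would be C(8,3) = 56 routes.
Split at e4 and multiply the segment counts: a1→e4: 35; e4→f4: 1; product = 35.
That gives 35 routes.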